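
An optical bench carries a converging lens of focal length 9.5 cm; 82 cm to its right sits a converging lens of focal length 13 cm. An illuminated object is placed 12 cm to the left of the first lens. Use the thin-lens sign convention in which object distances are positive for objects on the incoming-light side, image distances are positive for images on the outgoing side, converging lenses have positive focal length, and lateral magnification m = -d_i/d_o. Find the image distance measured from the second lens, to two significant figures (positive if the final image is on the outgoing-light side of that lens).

Applying the thin-lens equation to the first lens, 1/9.5 = 1/12 + 1/d_i1, which gives d_i1 = 45.600 cm.
The intermediate image is 45.600 cm to the right of lens 1, so d_o2 = L - d_i1 = 82 - 45.600 = 36.400 cm.
Applying the thin-lens equation again with f_2 = 13 cm and d_o2 = 36.400 cm gives d_i2 = 20.222 cm.

20 cm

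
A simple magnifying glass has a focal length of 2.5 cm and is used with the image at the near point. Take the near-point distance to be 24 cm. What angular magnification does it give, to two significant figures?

M = 1 + D/f = 1 + 24/2.5 = 10.600.

11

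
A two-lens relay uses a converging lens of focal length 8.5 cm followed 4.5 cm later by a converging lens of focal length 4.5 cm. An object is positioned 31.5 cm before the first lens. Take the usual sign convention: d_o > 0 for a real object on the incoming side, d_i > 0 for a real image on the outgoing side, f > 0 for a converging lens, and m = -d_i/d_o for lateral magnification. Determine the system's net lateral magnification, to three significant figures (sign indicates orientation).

-0.143

Applying the thin-lens equation to the first lens, 1/8.5 = 1/31.5 + 1/d_i1, which gives d_i1 = 11.641 cm.
Its lateral magnification is m_1 = -d_i1/d_o1 = -(11.641)/31.5 = -0.3696.
This image would form 11.641 cm past lens 1, i.e. 7.141 cm beyond lens 2, so it is a virtual object for lens 2: d_o2 = 4.5 - 11.641 = -7.141 cm.
Applying the thin-lens equation again with f_2 = 4.5 cm and d_o2 = -7.141 cm gives d_i2 = 2.761 cm.
m_2 = -(2.761)/(-7.141) = 0.3866.
Overall magnification: m = m_1 m_2 = -0.1429.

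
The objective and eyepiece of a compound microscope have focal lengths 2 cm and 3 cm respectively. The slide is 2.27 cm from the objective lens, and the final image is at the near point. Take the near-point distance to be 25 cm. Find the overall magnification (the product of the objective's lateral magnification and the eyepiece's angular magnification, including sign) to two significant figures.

-69

Objective: 1/d_i = 1/f_obj - 1/d_o = 1/2 - 1/2.27 = 0.05947 cm^-1, so d_i = 16.815 cm.
m_obj = -d_i/d_o = -16.815/2.27 = -7.407.
Eyepiece angular magnification (image at near point): M_eye = 1 + D/f_e = 1 + 25/3 = 9.333.
Overall M = m_obj x M_eye = (-7.407)(9.333) = -69.14.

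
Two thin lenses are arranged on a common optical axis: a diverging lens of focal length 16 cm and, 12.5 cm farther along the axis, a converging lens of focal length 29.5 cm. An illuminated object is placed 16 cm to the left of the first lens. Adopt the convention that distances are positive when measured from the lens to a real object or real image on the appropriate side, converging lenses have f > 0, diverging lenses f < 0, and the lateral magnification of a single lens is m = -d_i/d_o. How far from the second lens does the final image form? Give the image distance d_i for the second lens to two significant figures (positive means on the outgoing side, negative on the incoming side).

First lens: d_i1 = 1/(1/(-16) - 1/16) = -8.000 cm.
The intermediate image is virtual, 8.000 cm to the left of lens 1, so d_o2 = L - d_i1 = 12.5 - (-8.000) = 20.500 cm.
Second lens: d_i2 = 1/(1/29.5 - 1/(20.500)) = -67.194 cm.

-67 cm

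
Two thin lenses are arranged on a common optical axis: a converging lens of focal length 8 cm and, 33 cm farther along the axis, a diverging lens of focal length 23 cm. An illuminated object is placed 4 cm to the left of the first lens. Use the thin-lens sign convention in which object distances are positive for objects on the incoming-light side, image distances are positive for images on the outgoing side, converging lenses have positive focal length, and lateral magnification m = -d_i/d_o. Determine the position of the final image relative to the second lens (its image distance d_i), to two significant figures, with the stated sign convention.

First lens: d_i1 = 1/(1/8 - 1/4) = -8.000 cm.
With d_i1 < 0 the first image is virtual and lies on the object side; the object distance for lens 2 is d_o2 = 33 - (-8.000) = 41.000 cm.
Second lens: d_i2 = 1/(1/(-23) - 1/(41.000)) = -14.734 cm.

-15 cm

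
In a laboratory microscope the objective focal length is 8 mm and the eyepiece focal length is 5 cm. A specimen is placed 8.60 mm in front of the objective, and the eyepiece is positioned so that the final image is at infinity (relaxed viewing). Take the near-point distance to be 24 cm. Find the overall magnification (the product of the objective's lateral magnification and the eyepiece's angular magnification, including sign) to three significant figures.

Convert to cm: f_obj = 8 mm = 0.8 cm; d_o = 8.60 mm = 0.86 cm.
Objective: 1/d_i = 1/f_obj - 1/d_o = 1/0.8 - 1/0.86 = 0.08721 cm^-1, so d_i = 11.467 cm.
m_obj = -d_i/d_o = -11.467/0.86 = -13.333.
Eyepiece angular magnification (image at infinity): M_eye = D/f_e = 24/5 = 4.800.
Overall M = m_obj x M_eye = (-13.333)(4.800) = -64.00.

-64.0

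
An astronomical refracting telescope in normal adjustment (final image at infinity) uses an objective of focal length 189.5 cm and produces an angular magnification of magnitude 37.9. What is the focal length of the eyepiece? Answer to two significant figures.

5.0 cm

|M| = f_obj/f_eye, so f_eye = f_obj/|M| = 189.5/37.9 = 5.000 cm.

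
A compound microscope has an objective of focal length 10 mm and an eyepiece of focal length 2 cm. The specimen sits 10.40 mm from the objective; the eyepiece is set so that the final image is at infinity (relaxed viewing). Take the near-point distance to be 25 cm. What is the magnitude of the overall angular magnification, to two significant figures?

Convert to cm: f_obj = 10 mm = 1 cm; d_o = 10.40 mm = 1.04 cm.
Objective: 1/d_i = 1/f_obj - 1/d_o = 1/1 - 1/1.04 = 0.03846 cm^-1, so d_i = 26.000 cm.
m_obj = -d_i/d_o = -26.000/1.04 = -25.000.
Eyepiece angular magnification (image at infinity): M_eye = D/f_e = 25/2 = 12.500.
Overall M = m_obj x M_eye = (-25.000)(12.500) = -312.50.
|M| = 312.50.

310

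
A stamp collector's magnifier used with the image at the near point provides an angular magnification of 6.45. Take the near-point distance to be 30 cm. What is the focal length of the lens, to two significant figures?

5.5 cm

For the image at the near point, M = 1 + D/f.
f = D/(M - 1) = 30/(6.45 - 1) = 5.505 cm.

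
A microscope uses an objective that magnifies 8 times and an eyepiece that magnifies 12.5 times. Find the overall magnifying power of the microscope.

The overall magnification of a compound microscope is the product of the objective and eyepiece magnifications:
M = M_obj x M_eye = 8 x 12.5 = 100.

100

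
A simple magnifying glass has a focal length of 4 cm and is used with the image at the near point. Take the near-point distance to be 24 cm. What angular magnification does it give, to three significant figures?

7.00

M = 1 + D/f = 1 + 24/4 = 7.000.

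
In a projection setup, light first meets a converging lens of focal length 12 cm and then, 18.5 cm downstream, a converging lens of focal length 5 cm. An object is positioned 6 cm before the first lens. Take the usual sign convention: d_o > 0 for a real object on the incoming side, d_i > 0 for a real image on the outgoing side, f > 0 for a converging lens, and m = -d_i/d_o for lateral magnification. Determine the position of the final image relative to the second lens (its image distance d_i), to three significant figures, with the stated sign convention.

5.98 cm

Applying the thin-lens equation to the first lens, 1/12 = 1/6 + 1/d_i1, which gives d_i1 = -12.000 cm.
The intermediate image is virtual, 12.000 cm to the left of lens 1, so d_o2 = L - d_i1 = 18.5 - (-12.000) = 30.500 cm.
Applying the thin-lens equation again with f_2 = 5 cm and d_o2 = 30.500 cm gives d_i2 = 5.980 cm.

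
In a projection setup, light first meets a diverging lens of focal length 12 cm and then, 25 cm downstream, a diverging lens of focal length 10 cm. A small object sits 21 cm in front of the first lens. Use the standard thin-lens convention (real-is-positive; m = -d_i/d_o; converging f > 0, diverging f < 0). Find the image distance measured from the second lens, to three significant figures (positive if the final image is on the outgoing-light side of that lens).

-7.65 cm

First lens: d_i1 = 1/(1/(-12) - 1/21) = -7.636 cm.
The intermediate image is virtual, 7.636 cm to the left of lens 1, so d_o2 = L - d_i1 = 25 - (-7.636) = 32.636 cm.
Second lens: d_i2 = 1/(1/(-10) - 1/(32.636)) = -7.655 cm.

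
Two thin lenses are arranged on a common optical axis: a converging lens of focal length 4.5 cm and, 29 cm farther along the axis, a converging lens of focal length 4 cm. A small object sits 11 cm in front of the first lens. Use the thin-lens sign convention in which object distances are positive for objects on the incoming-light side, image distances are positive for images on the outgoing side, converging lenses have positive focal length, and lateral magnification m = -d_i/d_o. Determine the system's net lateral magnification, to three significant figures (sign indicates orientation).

0.159

Lens 1: 1/d_i1 = 1/f_1 - 1/d_o1 = 1/4.5 - 1/11 = 0.13131 cm^-1, so d_i1 = 7.615 cm.
m_1 = -(7.615)/11 = -0.6923.
That image sits 21.385 cm in front of the second lens, so d_o2 = 21.385 cm.
Lens 2: 1/d_i2 = 1/f_2 - 1/d_o2 = 1/4 - 1/(21.385) = 0.20324 cm^-1, so d_i2 = 4.920 cm.
m_2 = -(4.920)/(21.385) = -0.2301.
The system's lateral magnification is m_1 m_2 = (-0.6923)(-0.2301) = 0.1593.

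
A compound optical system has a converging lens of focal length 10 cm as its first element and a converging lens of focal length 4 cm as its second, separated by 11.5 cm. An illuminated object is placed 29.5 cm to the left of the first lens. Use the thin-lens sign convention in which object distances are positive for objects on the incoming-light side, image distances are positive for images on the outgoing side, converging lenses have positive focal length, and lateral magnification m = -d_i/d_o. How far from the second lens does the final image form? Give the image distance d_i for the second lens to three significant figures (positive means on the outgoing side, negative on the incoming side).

1.90 cm

First lens: d_i1 = 1/(1/10 - 1/29.5) = 15.128 cm.
Since 15.128 cm > 11.5 cm, the first image lies past the second lens and serves as a virtual object: d_o2 = L - d_i1 = -3.628 cm.
Second lens: d_i2 = 1/(1/4 - 1/(-3.628)) = 1.903 cm.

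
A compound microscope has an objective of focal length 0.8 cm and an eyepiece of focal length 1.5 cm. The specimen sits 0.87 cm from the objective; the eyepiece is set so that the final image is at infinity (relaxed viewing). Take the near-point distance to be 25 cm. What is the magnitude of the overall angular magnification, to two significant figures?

Objective: 1/d_i = 1/f_obj - 1/d_o = 1/0.8 - 1/0.87 = 0.10057 cm^-1, so d_i = 9.943 cm.
m_obj = -d_i/d_o = -9.943/0.87 = -11.429.
Eyepiece angular magnification (image at infinity): M_eye = D/f_e = 25/1.5 = 16.667.
Overall M = m_obj x M_eye = (-11.429)(16.667) = -190.48.
|M| = 190.48.

190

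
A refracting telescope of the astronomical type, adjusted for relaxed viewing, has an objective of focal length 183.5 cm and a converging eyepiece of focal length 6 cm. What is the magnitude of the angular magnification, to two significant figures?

31

|M| = f_obj/|f_eye| = 183.5/6 = 30.583.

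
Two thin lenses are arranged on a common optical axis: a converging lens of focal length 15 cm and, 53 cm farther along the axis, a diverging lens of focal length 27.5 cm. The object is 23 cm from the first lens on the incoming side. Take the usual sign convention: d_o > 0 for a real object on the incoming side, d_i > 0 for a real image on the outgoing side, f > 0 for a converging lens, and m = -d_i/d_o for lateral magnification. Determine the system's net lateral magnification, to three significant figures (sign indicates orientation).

-1.38

Lens 1: 1/d_i1 = 1/f_1 - 1/d_o1 = 1/15 - 1/23 = 0.02319 cm^-1, so d_i1 = 43.125 cm.
m_1 = -(43.125)/23 = -1.8750.
Object distance for lens 2: d_o2 = 53 - 43.125 = 9.875 cm.
Lens 2: 1/d_i2 = 1/f_2 - 1/d_o2 = 1/(-27.5) - 1/(9.875) = -0.13763 cm^-1, so d_i2 = -7.266 cm.
m_2 = -(-7.266)/(9.875) = 0.7358.
Overall magnification: m = m_1 m_2 = -1.3796.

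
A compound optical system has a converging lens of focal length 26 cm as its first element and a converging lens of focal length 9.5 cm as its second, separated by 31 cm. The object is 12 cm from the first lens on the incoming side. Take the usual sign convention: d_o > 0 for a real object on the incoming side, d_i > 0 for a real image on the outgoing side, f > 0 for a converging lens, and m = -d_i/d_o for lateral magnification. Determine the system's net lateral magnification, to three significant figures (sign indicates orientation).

Applying the thin-lens equation to the first lens, 1/26 = 1/12 + 1/d_i1, which gives d_i1 = -22.286 cm.
Its lateral magnification is m_1 = -d_i1/d_o1 = -(-22.286)/12 = 1.8571.
The intermediate image is virtual, 22.286 cm to the left of lens 1, so d_o2 = L - d_i1 = 31 - (-22.286) = 53.286 cm.
Applying the thin-lens equation again with f_2 = 9.5 cm and d_o2 = 53.286 cm gives d_i2 = 11.561 cm.
m_2 = -(11.561)/(53.286) = -0.2170.
Overall magnification: m = m_1 m_2 = -0.4029.

-0.403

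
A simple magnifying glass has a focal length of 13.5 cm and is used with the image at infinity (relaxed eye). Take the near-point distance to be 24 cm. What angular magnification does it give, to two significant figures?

1.8

M = D/f = 24/13.5 = 1.778.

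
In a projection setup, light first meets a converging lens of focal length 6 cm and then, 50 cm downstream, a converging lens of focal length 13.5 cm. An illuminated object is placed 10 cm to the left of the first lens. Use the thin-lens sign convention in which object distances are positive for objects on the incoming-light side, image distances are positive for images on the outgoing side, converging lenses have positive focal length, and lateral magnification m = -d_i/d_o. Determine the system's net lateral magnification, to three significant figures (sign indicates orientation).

0.942

Applying the thin-lens equation to the first lens, 1/6 = 1/10 + 1/d_i1, which gives d_i1 = 15.000 cm.
Its lateral magnification is m_1 = -d_i1/d_o1 = -(15.000)/10 = -1.5000.
That image sits 35.000 cm in front of the second lens, so d_o2 = 35.000 cm.
Applying the thin-lens equation again with f_2 = 13.5 cm and d_o2 = 35.000 cm gives d_i2 = 21.977 cm.
m_2 = -(21.977)/(35.000) = -0.6279.
Overall magnification: m = m_1 m_2 = 0.9419.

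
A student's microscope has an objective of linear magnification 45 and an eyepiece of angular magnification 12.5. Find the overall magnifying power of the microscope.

562.5

The overall magnification of a compound microscope is the product of the objective and eyepiece magnifications:
M = M_obj x M_eye = 45 x 12.5 = 562.5.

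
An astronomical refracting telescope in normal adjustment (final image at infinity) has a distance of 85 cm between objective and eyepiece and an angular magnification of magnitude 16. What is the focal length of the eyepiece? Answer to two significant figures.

In normal adjustment the tube length equals f_obj + f_eye and |M| = f_obj/f_eye.
So f_obj = 16 f_eye and 16 f_eye + f_eye = 85 cm, giving f_eye = 85/17 = 5.000 cm and f_obj = 80.000 cm.

5.0 cm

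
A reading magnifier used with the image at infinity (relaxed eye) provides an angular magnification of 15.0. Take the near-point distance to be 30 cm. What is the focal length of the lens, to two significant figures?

For the image at infinity, M = D/f.
f = D/M = 30/15.0 = 2.000 cm.

2.0 cm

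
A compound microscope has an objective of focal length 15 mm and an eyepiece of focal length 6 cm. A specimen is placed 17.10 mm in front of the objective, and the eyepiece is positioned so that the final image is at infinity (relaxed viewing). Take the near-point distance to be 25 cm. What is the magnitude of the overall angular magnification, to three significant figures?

Convert to cm: f_obj = 15 mm = 1.5 cm; d_o = 17.10 mm = 1.71 cm.
Objective: 1/d_i = 1/f_obj - 1/d_o = 1/1.5 - 1/1.71 = 0.08187 cm^-1, so d_i = 12.214 cm.
m_obj = -d_i/d_o = -12.214/1.71 = -7.143.
Eyepiece angular magnification (image at infinity): M_eye = D/f_e = 25/6 = 4.167.
Overall M = m_obj x M_eye = (-7.143)(4.167) = -29.76.
|M| = 29.76.

29.8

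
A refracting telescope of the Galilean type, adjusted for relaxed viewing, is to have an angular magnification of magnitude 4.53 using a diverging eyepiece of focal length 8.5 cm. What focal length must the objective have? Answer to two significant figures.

39 cm

|M| = f_obj/|f_eye|, so f_obj = |M| x |f_eye| = 4.53 x 8.5 = 38.505 cm.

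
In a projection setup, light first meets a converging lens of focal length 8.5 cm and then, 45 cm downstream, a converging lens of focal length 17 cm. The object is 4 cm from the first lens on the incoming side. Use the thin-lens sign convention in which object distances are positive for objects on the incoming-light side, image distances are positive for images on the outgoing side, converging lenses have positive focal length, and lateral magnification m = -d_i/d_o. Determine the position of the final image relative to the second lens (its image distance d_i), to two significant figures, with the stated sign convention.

Applying the thin-lens equation to the first lens, 1/8.5 = 1/4 + 1/d_i1, which gives d_i1 = -7.556 cm.
The intermediate image is virtual, 7.556 cm to the left of lens 1, so d_o2 = L - d_i1 = 45 - (-7.556) = 52.556 cm.
Applying the thin-lens equation again with f_2 = 17 cm and d_o2 = 52.556 cm gives d_i2 = 25.128 cm.

25 cm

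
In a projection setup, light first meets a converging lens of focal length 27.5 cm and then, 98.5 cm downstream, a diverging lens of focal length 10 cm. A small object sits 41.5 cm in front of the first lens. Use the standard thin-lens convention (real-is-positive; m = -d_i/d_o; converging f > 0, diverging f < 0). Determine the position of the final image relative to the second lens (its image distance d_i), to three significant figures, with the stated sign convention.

-6.29 cm

Applying the thin-lens equation to the first lens, 1/27.5 = 1/41.5 + 1/d_i1, which gives d_i1 = 81.518 cm.
The intermediate image is 81.518 cm to the right of lens 1, so d_o2 = L - d_i1 = 98.5 - 81.518 = 16.982 cm.
Applying the thin-lens equation again with f_2 = -10 cm and d_o2 = 16.982 cm gives d_i2 = -6.294 cm.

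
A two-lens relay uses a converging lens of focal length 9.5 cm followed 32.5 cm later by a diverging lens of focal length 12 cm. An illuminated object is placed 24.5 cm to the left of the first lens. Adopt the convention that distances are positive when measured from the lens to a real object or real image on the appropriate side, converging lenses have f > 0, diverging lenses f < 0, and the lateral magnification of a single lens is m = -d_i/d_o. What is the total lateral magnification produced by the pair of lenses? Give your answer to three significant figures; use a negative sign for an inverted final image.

-0.262

Applying the thin-lens equation to the first lens, 1/9.5 = 1/24.5 + 1/d_i1, which gives d_i1 = 15.517 cm.
Its lateral magnification is m_1 = -d_i1/d_o1 = -(15.517)/24.5 = -0.6333.
That image sits 16.983 cm in front of the second lens, so d_o2 = 16.983 cm.
Applying the thin-lens equation again with f_2 = -12 cm and d_o2 = 16.983 cm gives d_i2 = -7.032 cm.
m_2 = -(-7.032)/(16.983) = 0.4140.
Total m = m_1 x m_2 = (-0.6333)(0.4140) = -0.2622.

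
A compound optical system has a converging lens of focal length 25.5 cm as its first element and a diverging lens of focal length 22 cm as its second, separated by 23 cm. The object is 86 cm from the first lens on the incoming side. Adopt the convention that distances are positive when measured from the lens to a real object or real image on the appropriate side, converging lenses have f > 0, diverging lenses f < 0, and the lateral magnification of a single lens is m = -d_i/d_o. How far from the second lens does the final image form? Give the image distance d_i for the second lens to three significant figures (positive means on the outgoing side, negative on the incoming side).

Lens 1: 1/d_i1 = 1/f_1 - 1/d_o1 = 1/25.5 - 1/86 = 0.02759 cm^-1, so d_i1 = 36.248 cm.
Since 36.248 cm > 23 cm, the first image lies past the second lens and serves as a virtual object: d_o2 = L - d_i1 = -13.248 cm.
Lens 2: 1/d_i2 = 1/f_2 - 1/d_o2 = 1/(-22) - 1/(-13.248) = 0.03003 cm^-1, so d_i2 = 33.301 cm.

33.3 cm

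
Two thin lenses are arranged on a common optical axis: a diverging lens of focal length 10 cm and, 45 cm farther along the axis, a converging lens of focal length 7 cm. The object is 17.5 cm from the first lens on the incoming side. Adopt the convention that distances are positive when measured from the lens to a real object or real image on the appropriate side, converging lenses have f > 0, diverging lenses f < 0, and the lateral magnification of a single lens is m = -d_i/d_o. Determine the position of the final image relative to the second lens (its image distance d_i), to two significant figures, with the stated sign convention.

8.1 cm

Lens 1: 1/d_i1 = 1/f_1 - 1/d_o1 = 1/(-10) - 1/17.5 = -0.15714 cm^-1, so d_i1 = -6.364 cm.
With d_i1 < 0 the first image is virtual and lies on the object side; the object distance for lens 2 is d_o2 = 45 - (-6.364) = 51.364 cm.
Lens 2: 1/d_i2 = 1/f_2 - 1/d_o2 = 1/7 - 1/(51.364) = 0.12339 cm^-1, so d_i2 = 8.105 cm.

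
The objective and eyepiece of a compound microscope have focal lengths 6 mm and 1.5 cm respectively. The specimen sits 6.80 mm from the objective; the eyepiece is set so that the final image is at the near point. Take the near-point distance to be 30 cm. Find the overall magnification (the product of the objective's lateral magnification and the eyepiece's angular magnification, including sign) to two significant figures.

-160

Convert to cm: f_obj = 6 mm = 0.6 cm; d_o = 6.80 mm = 0.68 cm.
Objective: 1/d_i = 1/f_obj - 1/d_o = 1/0.6 - 1/0.68 = 0.19608 cm^-1, so d_i = 5.100 cm.
m_obj = -d_i/d_o = -5.100/0.68 = -7.500.
Eyepiece angular magnification (image at near point): M_eye = 1 + D/f_e = 1 + 30/1.5 = 21.000.
Overall M = m_obj x M_eye = (-7.500)(21.000) = -157.50.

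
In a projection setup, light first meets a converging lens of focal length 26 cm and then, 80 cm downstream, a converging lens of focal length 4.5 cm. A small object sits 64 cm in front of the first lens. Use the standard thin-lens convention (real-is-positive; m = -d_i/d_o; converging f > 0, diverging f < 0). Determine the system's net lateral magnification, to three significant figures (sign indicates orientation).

0.0971

First lens: d_i1 = 1/(1/26 - 1/64) = 43.789 cm.
m_1 = -(43.789)/64 = -0.6842.
The intermediate image is 43.789 cm to the right of lens 1, so d_o2 = L - d_i1 = 80 - 43.789 = 36.211 cm.
Second lens: d_i2 = 1/(1/4.5 - 1/(36.211)) = 5.139 cm.
m_2 = -(5.139)/(36.211) = -0.1419.
Overall magnification: m = m_1 m_2 = 0.0971.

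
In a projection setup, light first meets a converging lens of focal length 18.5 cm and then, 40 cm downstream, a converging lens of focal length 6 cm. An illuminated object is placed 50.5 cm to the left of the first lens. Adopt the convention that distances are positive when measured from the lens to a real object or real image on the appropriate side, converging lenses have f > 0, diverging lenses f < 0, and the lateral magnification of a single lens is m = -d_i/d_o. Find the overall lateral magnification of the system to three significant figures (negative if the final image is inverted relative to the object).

0.722

Lens 1: 1/d_i1 = 1/f_1 - 1/d_o1 = 1/18.5 - 1/50.5 = 0.03425 cm^-1, so d_i1 = 29.195 cm.
m_1 = -(29.195)/50.5 = -0.5781.
Object distance for lens 2: d_o2 = 40 - 29.195 = 10.805 cm.
Lens 2: 1/d_i2 = 1/f_2 - 1/d_o2 = 1/6 - 1/(10.805) = 0.07411 cm^-1, so d_i2 = 13.493 cm.
m_2 = -(13.493)/(10.805) = -1.2488.
Overall magnification: m = m_1 m_2 = 0.7220.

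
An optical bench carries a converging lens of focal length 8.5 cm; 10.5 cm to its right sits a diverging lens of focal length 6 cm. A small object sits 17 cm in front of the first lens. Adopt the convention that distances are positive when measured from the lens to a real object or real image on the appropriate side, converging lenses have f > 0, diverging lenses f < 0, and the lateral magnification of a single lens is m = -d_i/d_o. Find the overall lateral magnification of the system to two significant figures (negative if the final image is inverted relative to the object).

12

Lens 1: 1/d_i1 = 1/f_1 - 1/d_o1 = 1/8.5 - 1/17 = 0.05882 cm^-1, so d_i1 = 17.000 cm.
m_1 = -(17.000)/17 = -1.0000.
Since 17.000 cm > 10.5 cm, the first image lies past the second lens and serves as a virtual object: d_o2 = L - d_i1 = -6.500 cm.
Lens 2: 1/d_i2 = 1/f_2 - 1/d_o2 = 1/(-6) - 1/(-6.500) = -0.01282 cm^-1, so d_i2 = -78.000 cm.
m_2 = -(-78.000)/(-6.500) = -12.0000.
Total m = m_1 x m_2 = (-1.0000)(-12.0000) = 12.0000.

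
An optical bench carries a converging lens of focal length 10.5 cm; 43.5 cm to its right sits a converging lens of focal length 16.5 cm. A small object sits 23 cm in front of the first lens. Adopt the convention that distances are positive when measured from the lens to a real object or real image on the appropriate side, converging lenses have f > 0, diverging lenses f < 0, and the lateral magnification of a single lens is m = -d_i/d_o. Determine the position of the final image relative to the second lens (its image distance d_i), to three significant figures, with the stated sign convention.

51.9 cm

Lens 1: 1/d_i1 = 1/f_1 - 1/d_o1 = 1/10.5 - 1/23 = 0.05176 cm^-1, so d_i1 = 19.320 cm.
Object distance for lens 2: d_o2 = 43.5 - 19.320 = 24.180 cm.
Lens 2: 1/d_i2 = 1/f_2 - 1/d_o2 = 1/16.5 - 1/(24.180) = 0.01925 cm^-1, so d_i2 = 51.949 cm.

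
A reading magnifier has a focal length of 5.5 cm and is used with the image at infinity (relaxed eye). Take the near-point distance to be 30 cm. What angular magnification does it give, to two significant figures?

M = D/f = 30/5.5 = 5.455.

5.5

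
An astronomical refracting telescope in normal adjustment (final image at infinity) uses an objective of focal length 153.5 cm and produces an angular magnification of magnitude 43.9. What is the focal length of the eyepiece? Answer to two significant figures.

|M| = f_obj/f_eye, so f_eye = f_obj/|M| = 153.5/43.9 = 3.497 cm.

3.5 cm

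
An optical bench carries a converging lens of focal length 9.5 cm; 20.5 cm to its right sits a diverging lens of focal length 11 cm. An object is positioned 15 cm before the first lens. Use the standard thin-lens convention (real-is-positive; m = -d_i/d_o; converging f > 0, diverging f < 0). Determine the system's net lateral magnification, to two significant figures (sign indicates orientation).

First lens: d_i1 = 1/(1/9.5 - 1/15) = 25.909 cm.
m_1 = -(25.909)/15 = -1.7273.
This image would form 25.909 cm past lens 1, i.e. 5.409 cm beyond lens 2, so it is a virtual object for lens 2: d_o2 = 20.5 - 25.909 = -5.409 cm.
Second lens: d_i2 = 1/(1/(-11) - 1/(-5.409)) = 10.642 cm.
m_2 = -(10.642)/(-5.409) = 1.9675.
Overall magnification: m = m_1 m_2 = -3.3984.

-3.4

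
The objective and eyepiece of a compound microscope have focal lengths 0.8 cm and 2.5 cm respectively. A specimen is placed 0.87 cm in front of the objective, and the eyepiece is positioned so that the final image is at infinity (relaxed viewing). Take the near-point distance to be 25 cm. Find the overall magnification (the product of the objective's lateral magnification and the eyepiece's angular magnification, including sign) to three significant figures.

Objective: 1/d_i = 1/f_obj - 1/d_o = 1/0.8 - 1/0.87 = 0.10057 cm^-1, so d_i = 9.943 cm.
m_obj = -d_i/d_o = -9.943/0.87 = -11.429.
Eyepiece angular magnification (image at infinity): M_eye = D/f_e = 25/2.5 = 10.000.
Overall M = m_obj x M_eye = (-11.429)(10.000) = -114.29.

-114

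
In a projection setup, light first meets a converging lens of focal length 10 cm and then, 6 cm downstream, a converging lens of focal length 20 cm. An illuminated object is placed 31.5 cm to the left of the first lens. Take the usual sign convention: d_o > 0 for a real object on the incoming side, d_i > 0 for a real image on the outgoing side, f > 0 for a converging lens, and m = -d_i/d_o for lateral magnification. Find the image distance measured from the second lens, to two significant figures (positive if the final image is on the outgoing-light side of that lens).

6.0 cm

Applying the thin-lens equation to the first lens, 1/10 = 1/31.5 + 1/d_i1, which gives d_i1 = 14.651 cm.
Since 14.651 cm > 6 cm, the first image lies past the second lens and serves as a virtual object: d_o2 = L - d_i1 = -8.651 cm.
Applying the thin-lens equation again with f_2 = 20 cm and d_o2 = -8.651 cm gives d_i2 = 6.039 cm.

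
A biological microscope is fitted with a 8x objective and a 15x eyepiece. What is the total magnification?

120

The overall magnification of a compound microscope is the product of the objective and eyepiece magnifications:
M = M_obj x M_eye = 8 x 15 = 120.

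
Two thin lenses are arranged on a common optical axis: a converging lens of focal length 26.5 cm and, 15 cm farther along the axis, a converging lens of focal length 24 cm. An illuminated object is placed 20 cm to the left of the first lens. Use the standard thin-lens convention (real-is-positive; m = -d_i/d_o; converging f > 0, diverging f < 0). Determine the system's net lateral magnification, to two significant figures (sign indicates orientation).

-1.3

Lens 1: 1/d_i1 = 1/f_1 - 1/d_o1 = 1/26.5 - 1/20 = -0.01226 cm^-1, so d_i1 = -81.538 cm.
m_1 = -(-81.538)/20 = 4.0769.
The intermediate image is virtual, 81.538 cm to the left of lens 1, so d_o2 = L - d_i1 = 15 - (-81.538) = 96.538 cm.
Lens 2: 1/d_i2 = 1/f_2 - 1/d_o2 = 1/24 - 1/(96.538) = 0.03131 cm^-1, so d_i2 = 31.941 cm.
m_2 = -(31.941)/(96.538) = -0.3309.
Overall magnification: m = m_1 m_2 = -1.3489.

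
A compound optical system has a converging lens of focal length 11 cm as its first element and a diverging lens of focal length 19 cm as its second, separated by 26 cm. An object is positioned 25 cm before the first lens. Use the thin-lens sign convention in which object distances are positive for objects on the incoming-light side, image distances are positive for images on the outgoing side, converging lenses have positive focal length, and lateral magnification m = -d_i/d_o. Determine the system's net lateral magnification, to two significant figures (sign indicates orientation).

Lens 1: 1/d_i1 = 1/f_1 - 1/d_o1 = 1/11 - 1/25 = 0.05091 cm^-1, so d_i1 = 19.643 cm.
m_1 = -(19.643)/25 = -0.7857.
Object distance for lens 2: d_o2 = 26 - 19.643 = 6.357 cm.
Lens 2: 1/d_i2 = 1/f_2 - 1/d_o2 = 1/(-19) - 1/(6.357) = -0.20993 cm^-1, so d_i2 = -4.763 cm.
m_2 = -(-4.763)/(6.357) = 0.7493.
Total m = m_1 x m_2 = (-0.7857)(0.7493) = -0.5887.

-0.59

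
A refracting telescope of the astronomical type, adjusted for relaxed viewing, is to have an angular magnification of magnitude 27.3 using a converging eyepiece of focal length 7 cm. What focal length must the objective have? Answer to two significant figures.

|M| = f_obj/|f_eye|, so f_obj = |M| x |f_eye| = 27.3 x 7 = 191.100 cm.

190 cm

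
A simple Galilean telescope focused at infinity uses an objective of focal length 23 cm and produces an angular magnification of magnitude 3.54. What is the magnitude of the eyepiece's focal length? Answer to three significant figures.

6.50 cm

|M| = f_obj/|f_eye|, so |f_eye| = f_obj/|M| = 23/3.54 = 6.497 cm.
(The eyepiece is diverging, so its signed focal length is -6.497 cm.)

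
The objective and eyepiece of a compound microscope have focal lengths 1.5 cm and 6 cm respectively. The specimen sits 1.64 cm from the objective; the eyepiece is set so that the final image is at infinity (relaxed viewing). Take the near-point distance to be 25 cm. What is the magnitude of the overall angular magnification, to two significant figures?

45

Objective: 1/d_i = 1/f_obj - 1/d_o = 1/1.5 - 1/1.64 = 0.05691 cm^-1, so d_i = 17.571 cm.
m_obj = -d_i/d_o = -17.571/1.64 = -10.714.
Eyepiece angular magnification (image at infinity): M_eye = D/f_e = 25/6 = 4.167.
Overall M = m_obj x M_eye = (-10.714)(4.167) = -44.64.
|M| = 44.64.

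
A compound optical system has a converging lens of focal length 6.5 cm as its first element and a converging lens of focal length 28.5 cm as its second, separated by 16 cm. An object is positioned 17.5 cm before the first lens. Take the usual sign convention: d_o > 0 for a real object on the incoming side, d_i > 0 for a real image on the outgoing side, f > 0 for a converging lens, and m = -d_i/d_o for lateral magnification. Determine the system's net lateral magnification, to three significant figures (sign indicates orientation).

First lens: d_i1 = 1/(1/6.5 - 1/17.5) = 10.341 cm.
m_1 = -(10.341)/17.5 = -0.5909.
The intermediate image is 10.341 cm to the right of lens 1, so d_o2 = L - d_i1 = 16 - 10.341 = 5.659 cm.
Second lens: d_i2 = 1/(1/28.5 - 1/(5.659)) = -7.061 cm.
m_2 = -(-7.061)/(5.659) = 1.2478.
Total m = m_1 x m_2 = (-0.5909)(1.2478) = -0.7373.

-0.737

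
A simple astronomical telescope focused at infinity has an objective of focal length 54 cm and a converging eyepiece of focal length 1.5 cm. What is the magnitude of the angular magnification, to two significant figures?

|M| = f_obj/|f_eye| = 54/1.5 = 36.000.

36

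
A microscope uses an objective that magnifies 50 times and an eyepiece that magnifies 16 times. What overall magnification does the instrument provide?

The overall magnification of a compound microscope is the product of the objective and eyepiece magnifications:
M = M_obj x M_eye = 50 x 16 = 800.

800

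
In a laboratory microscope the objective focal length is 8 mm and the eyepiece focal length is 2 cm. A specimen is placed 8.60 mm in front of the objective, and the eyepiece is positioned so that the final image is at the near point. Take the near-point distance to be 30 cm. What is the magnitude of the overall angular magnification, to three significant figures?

Convert to cm: f_obj = 8 mm = 0.8 cm; d_o = 8.60 mm = 0.86 cm.
Objective: 1/d_i = 1/f_obj - 1/d_o = 1/0.8 - 1/0.86 = 0.08721 cm^-1, so d_i = 11.467 cm.
m_obj = -d_i/d_o = -11.467/0.86 = -13.333.
Eyepiece angular magnification (image at near point): M_eye = 1 + D/f_e = 1 + 30/2 = 16.000.
Overall M = m_obj x M_eye = (-13.333)(16.000) = -213.33.
|M| = 213.33.

213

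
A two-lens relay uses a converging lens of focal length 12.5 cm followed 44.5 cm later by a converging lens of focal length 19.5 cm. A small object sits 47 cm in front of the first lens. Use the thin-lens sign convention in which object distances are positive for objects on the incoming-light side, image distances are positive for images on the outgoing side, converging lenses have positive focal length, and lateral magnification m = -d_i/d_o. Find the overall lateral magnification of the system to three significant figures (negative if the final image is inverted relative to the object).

First lens: d_i1 = 1/(1/12.5 - 1/47) = 17.029 cm.
m_1 = -(17.029)/47 = -0.3623.
That image sits 27.471 cm in front of the second lens, so d_o2 = 27.471 cm.
Second lens: d_i2 = 1/(1/19.5 - 1/(27.471)) = 67.204 cm.
m_2 = -(67.204)/(27.471) = -2.4464.
Overall magnification: m = m_1 m_2 = 0.8864.

0.886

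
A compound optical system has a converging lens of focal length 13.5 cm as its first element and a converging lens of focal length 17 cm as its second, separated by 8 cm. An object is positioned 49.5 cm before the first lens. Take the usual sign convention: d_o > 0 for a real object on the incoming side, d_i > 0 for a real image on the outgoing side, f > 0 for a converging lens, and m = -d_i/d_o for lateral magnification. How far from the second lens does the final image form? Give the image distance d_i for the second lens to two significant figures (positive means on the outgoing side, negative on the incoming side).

Lens 1: 1/d_i1 = 1/f_1 - 1/d_o1 = 1/13.5 - 1/49.5 = 0.05387 cm^-1, so d_i1 = 18.563 cm.
This image would form 18.563 cm past lens 1, i.e. 10.563 cm beyond lens 2, so it is a virtual object for lens 2: d_o2 = 8 - 18.563 = -10.563 cm.
Lens 2: 1/d_i2 = 1/f_2 - 1/d_o2 = 1/17 - 1/(-10.563) = 0.15350 cm^-1, so d_i2 = 6.515 cm.

6.5 cm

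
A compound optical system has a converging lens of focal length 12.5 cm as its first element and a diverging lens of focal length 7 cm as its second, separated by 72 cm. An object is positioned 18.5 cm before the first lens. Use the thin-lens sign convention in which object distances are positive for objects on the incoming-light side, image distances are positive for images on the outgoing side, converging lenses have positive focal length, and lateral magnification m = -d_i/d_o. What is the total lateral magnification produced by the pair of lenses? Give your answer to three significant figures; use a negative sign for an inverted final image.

First lens: d_i1 = 1/(1/12.5 - 1/18.5) = 38.542 cm.
m_1 = -(38.542)/18.5 = -2.0833.
Object distance for lens 2: d_o2 = 72 - 38.542 = 33.458 cm.
Second lens: d_i2 = 1/(1/(-7) - 1/(33.458)) = -5.789 cm.
m_2 = -(-5.789)/(33.458) = 0.1730.
The system's lateral magnification is m_1 m_2 = (-2.0833)(0.1730) = -0.3605.

-0.360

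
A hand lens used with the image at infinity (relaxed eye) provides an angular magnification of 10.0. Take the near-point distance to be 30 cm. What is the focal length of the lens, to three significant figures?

For the image at infinity, M = D/f.
f = D/M = 30/10.0 = 3.000 cm.

3.00 cm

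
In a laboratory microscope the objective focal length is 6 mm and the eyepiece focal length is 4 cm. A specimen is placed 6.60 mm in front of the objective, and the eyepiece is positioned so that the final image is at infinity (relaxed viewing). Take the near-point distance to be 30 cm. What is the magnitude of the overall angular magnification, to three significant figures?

75.0

Convert to cm: f_obj = 6 mm = 0.6 cm; d_o = 6.60 mm = 0.66 cm.
Objective: 1/d_i = 1/f_obj - 1/d_o = 1/0.6 - 1/0.66 = 0.15152 cm^-1, so d_i = 6.600 cm.
m_obj = -d_i/d_o = -6.600/0.66 = -10.000.
Eyepiece angular magnification (image at infinity): M_eye = D/f_e = 30/4 = 7.500.
Overall M = m_obj x M_eye = (-10.000)(7.500) = -75.00.
|M| = 75.00.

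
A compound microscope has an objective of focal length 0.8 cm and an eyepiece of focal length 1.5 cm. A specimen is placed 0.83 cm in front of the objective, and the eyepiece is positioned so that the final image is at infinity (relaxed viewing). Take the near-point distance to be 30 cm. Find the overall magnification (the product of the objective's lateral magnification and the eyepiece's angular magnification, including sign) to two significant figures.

Objective: 1/d_i = 1/f_obj - 1/d_o = 1/0.8 - 1/0.83 = 0.04518 cm^-1, so d_i = 22.133 cm.
m_obj = -d_i/d_o = -22.133/0.83 = -26.667.
Eyepiece angular magnification (image at infinity): M_eye = D/f_e = 30/1.5 = 20.000.
Overall M = m_obj x M_eye = (-26.667)(20.000) = -533.33.

-530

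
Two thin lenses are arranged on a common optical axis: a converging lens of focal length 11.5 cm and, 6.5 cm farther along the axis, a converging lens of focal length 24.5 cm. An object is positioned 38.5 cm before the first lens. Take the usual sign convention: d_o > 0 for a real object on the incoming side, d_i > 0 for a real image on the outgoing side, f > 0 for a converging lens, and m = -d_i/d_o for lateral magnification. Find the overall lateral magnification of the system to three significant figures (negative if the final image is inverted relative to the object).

-0.303

Lens 1: 1/d_i1 = 1/f_1 - 1/d_o1 = 1/11.5 - 1/38.5 = 0.06098 cm^-1, so d_i1 = 16.398 cm.
m_1 = -(16.398)/38.5 = -0.4259.
Since 16.398 cm > 6.5 cm, the first image lies past the second lens and serves as a virtual object: d_o2 = L - d_i1 = -9.898 cm.
Lens 2: 1/d_i2 = 1/f_2 - 1/d_o2 = 1/24.5 - 1/(-9.898) = 0.14185 cm^-1, so d_i2 = 7.050 cm.
m_2 = -(7.050)/(-9.898) = 0.7122.
Overall magnification: m = m_1 m_2 = -0.3034.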